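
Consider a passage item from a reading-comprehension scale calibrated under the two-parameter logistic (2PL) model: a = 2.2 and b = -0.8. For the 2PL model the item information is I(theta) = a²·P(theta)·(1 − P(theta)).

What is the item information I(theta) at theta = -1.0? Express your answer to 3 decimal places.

1.153

P = 1/(1+e^{0.4400}) = 0.3917
P(1−P) = 0.3917 × 0.6083 = 0.2383
I = a² × P(1−P) = 2.2² × 0.2383 = 1.15328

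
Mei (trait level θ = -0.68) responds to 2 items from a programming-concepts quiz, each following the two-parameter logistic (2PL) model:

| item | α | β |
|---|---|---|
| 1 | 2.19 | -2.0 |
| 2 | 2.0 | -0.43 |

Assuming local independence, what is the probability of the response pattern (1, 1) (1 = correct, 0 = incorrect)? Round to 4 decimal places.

P(θ) = 1 / (1 + exp(−α(θ − β)))
P_1 = 1/(1+e^{-2.8908}) = 0.9474
P_2 = 1/(1+e^{0.5000}) = 0.3775
L = P_1 × P_2 = 0.9474 × 0.3775 = 0.35768

0.3577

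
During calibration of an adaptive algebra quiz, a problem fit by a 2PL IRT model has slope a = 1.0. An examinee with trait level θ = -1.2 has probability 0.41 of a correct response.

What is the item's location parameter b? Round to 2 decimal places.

-0.84

P(θ) = 1 / (1 + exp(−a(θ − b)))
logit(0.41) = ln(0.41/0.59) = -0.3640
b = θ − logit/(a) = -1.2 − (-0.3640)/1.0000 = -0.8360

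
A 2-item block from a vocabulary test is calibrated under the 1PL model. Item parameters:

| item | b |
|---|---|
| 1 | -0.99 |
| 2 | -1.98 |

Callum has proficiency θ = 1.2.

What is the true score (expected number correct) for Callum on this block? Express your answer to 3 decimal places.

P(θ) = 1 / (1 + exp(−(θ − b)))
P_1 = 1/(1+e^{-2.1900}) = 0.8993
P_2 = 1/(1+e^{-3.1800}) = 0.9601
E[score] = 0.8993 + 0.9601 = 1.8594

1.859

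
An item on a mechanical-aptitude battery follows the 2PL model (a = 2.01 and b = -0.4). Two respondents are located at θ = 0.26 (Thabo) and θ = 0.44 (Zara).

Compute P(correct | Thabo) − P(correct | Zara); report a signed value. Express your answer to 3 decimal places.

P(θ) = 1 / (1 + exp(−a(θ − b)))
P(Thabo) = 0.7903  [exponent 1.3266]
P(Zara) = 0.8440  [exponent 1.6884]
Difference = 0.7903 − 0.8440 = -0.0537

-0.054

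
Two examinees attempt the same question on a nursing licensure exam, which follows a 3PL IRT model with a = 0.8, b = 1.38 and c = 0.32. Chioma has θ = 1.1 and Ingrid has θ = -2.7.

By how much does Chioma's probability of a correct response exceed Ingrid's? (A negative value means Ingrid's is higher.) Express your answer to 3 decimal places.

P(θ) = c + (1 − c) · 1 / (1 + exp(−a(θ − b)))
P(Chioma) = 0.6221  [exponent -0.2240]
P(Ingrid) = 0.3450  [exponent -3.2640]
Difference = 0.6221 − 0.3450 = 0.2770

0.277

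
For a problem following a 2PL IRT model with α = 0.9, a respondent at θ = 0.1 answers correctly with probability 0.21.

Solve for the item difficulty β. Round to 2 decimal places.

P(θ) = 1 / (1 + exp(−α(θ − β)))
logit(0.21) = ln(0.21/0.79) = -1.3249
β = θ − logit/(α) = 0.1 − (-1.3249)/0.9000 = 1.5721

1.57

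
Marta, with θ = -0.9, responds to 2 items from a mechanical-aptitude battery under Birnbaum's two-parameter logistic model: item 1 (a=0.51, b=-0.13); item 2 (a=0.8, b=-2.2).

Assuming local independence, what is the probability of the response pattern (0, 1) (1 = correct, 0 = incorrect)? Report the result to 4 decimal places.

P(θ) = 1 / (1 + exp(−a(θ − b)))
P_1 = 1/(1+e^{0.3927}) = 0.4031
P_2 = 1/(1+e^{-1.0400}) = 0.7389
L = (1−P_1) × P_2 = 0.5969 × 0.7389 = 0.44104

0.4410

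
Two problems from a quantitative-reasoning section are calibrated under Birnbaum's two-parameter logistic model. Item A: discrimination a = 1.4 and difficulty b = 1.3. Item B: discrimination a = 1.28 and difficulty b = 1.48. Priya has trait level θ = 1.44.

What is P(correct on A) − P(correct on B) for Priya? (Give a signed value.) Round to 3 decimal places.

0.062

P(θ) = 1 / (1 + exp(−a(θ − b)))
P_A = 0.5488
P_B = 0.4872
P_A − P_B = 0.0616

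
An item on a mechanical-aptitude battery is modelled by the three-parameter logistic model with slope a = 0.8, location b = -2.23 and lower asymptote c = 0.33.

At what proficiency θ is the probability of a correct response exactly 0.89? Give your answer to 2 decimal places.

-0.20

P(θ) = c + (1 − c) · 1 / (1 + exp(−a(θ − b)))
Remove guessing floor: (0.89 − 0.33)/(1 − 0.33) = 0.8358
logit = ln(0.8358/0.1642) = 1.6275
θ = b + logit/(a) = -2.23 + 1.6275/0.8000 = -0.1957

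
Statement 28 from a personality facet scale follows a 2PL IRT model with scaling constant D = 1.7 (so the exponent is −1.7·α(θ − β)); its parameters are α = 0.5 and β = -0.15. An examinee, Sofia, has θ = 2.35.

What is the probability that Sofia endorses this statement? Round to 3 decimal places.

0.893

P(θ) = 1 / (1 + exp(−D·α(θ − β)))
Exponent: 1.7 × 0.5 × (2.35 − (-0.15)) = 2.1250
1/(1 + e^{-2.1250}) = 0.8933
P = 0.8933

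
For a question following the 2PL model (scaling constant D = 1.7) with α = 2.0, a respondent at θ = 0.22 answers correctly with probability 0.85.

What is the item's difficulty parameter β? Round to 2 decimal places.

-0.29

P(θ) = 1 / (1 + exp(−D·α(θ − β)))
logit(0.85) = ln(0.85/0.15) = 1.7346
β = θ − logit/(1.7·α) = 0.22 − 1.7346/3.4000 = -0.2902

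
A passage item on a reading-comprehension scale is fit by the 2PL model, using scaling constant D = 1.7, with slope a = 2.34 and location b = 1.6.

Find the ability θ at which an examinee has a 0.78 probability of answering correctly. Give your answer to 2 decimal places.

1.92

P(θ) = 1 / (1 + exp(−D·a(θ − b)))
logit = ln(0.7800/0.2200) = 1.2657
θ = b + logit/(1.7·a) = 1.6 + 1.2657/3.9780 = 1.9182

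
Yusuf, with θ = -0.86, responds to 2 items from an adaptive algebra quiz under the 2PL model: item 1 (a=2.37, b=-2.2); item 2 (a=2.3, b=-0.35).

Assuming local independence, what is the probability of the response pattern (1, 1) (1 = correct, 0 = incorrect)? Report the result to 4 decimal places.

0.2268

P(θ) = 1 / (1 + exp(−a(θ − b)))
P_1 = 1/(1+e^{-3.1758}) = 0.9599
P_2 = 1/(1+e^{1.1730}) = 0.2363
L = P_1 × P_2 = 0.9599 × 0.2363 = 0.22684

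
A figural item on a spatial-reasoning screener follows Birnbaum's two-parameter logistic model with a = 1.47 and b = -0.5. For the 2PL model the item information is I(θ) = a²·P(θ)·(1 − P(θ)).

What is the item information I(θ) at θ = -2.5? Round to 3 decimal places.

0.103

P = 1/(1+e^{2.9400}) = 0.0502
P(1−P) = 0.0502 × 0.9498 = 0.0477
I = a² × P(1−P) = 1.47² × 0.0477 = 0.10305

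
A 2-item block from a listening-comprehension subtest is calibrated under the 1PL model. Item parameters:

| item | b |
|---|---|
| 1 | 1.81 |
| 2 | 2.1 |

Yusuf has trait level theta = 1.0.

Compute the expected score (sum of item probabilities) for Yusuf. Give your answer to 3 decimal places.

P(theta) = 1 / (1 + exp(−(theta − b)))
P_1 = 1/(1+e^{0.8100}) = 0.3079
P_2 = 1/(1+e^{1.1000}) = 0.2497
E[score] = 0.3079 + 0.2497 = 0.5576

0.558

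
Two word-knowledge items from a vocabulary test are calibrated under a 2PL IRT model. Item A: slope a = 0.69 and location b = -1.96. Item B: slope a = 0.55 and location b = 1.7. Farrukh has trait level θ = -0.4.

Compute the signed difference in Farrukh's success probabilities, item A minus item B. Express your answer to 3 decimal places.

P(θ) = 1 / (1 + exp(−a(θ − b)))
P_A = 0.7458
P_B = 0.2396
P_A − P_B = 0.5062

0.506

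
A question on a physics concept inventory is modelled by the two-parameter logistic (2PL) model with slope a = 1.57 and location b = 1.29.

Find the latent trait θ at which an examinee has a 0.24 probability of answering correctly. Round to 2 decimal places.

P(θ) = 1 / (1 + exp(−a(θ − b)))
logit = ln(0.2400/0.7600) = -1.1527
θ = b + logit/(a) = 1.29 + (-1.1527)/1.5700 = 0.5558

0.56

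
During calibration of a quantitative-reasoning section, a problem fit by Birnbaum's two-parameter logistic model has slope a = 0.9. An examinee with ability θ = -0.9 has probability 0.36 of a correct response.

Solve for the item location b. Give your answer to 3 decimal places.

P(θ) = 1 / (1 + exp(−a(θ − b)))
logit(0.36) = ln(0.36/0.64) = -0.5754
b = θ − logit/(a) = -0.9 − (-0.5754)/0.9000 = -0.2607

-0.261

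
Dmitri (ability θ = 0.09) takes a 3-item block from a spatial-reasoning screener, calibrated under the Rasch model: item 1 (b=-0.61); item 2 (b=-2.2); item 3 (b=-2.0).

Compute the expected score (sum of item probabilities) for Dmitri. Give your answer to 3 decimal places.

P(θ) = 1 / (1 + exp(−(θ − b)))
P_1 = 1/(1+e^{-0.7000}) = 0.6682
P_2 = 1/(1+e^{-2.2900}) = 0.9080
P_3 = 1/(1+e^{-2.0900}) = 0.8899
E[score] = 0.6682 + 0.9080 + 0.8899 = 2.4662

2.466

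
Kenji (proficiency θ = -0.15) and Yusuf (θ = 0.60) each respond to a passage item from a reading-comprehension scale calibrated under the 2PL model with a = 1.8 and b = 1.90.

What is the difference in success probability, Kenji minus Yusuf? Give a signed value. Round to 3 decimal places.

P(θ) = 1 / (1 + exp(−a(θ − b)))
P(Kenji) = 0.0244  [exponent -3.6900]
P(Yusuf) = 0.0879  [exponent -2.3400]
Difference = 0.0244 − 0.0879 = -0.0635

-0.064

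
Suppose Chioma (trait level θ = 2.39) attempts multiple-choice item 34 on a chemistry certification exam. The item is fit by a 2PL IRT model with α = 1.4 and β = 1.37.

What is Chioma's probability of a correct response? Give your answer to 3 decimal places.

0.807

P(θ) = 1 / (1 + exp(−α(θ − β)))
Exponent: 1.4 × (2.39 − 1.37) = 1.4280
1/(1 + e^{-1.4280}) = 0.8066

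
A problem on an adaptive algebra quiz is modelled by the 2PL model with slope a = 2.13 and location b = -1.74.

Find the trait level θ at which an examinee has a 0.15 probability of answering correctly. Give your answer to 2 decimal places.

P(θ) = 1 / (1 + exp(−a(θ − b)))
logit = ln(0.1500/0.8500) = -1.7346
θ = b + logit/(a) = -1.74 + (-1.7346)/2.1300 = -2.5544

-2.55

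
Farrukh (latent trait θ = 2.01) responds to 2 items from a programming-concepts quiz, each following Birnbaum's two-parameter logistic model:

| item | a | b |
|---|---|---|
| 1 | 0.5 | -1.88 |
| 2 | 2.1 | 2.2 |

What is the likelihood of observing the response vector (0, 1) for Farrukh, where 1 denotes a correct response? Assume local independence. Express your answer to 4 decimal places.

P(θ) = 1 / (1 + exp(−a(θ − b)))
P_1 = 1/(1+e^{-1.9450}) = 0.8749
P_2 = 1/(1+e^{0.3990}) = 0.4016
L = (1−P_1) × P_2 = 0.1251 × 0.4016 = 0.05023

0.0502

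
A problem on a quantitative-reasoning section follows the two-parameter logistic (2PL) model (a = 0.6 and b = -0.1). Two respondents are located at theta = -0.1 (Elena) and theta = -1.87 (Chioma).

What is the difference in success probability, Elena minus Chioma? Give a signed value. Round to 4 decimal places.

P(theta) = 1 / (1 + exp(−a(theta − b)))
P(Elena) = 0.5000  [exponent 0.0000]
P(Chioma) = 0.2569  [exponent -1.0620]
Difference = 0.5000 − 0.2569 = 0.2431

0.2431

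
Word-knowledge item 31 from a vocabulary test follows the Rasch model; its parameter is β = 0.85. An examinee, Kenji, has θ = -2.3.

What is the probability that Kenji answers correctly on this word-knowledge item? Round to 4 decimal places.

0.0411

P(θ) = 1 / (1 + exp(−(θ − β)))
Exponent: (-2.3 − 0.85) = -3.1500
1/(1 + e^{3.1500}) = 0.0411
P = 0.0411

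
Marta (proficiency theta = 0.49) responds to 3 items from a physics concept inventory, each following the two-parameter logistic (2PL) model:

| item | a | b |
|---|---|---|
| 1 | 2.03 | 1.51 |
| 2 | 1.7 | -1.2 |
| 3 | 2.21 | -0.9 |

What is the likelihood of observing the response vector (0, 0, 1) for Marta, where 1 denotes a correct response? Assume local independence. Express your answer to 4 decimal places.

P(theta) = 1 / (1 + exp(−a(theta − b)))
P_1 = 1/(1+e^{2.0706}) = 0.1120
P_2 = 1/(1+e^{-2.8730}) = 0.9465
P_3 = 1/(1+e^{-3.0719}) = 0.9557
L = (1−P_1) × (1−P_2) × P_3 = 0.8880 × 0.0535 × 0.9557 = 0.04541

0.0454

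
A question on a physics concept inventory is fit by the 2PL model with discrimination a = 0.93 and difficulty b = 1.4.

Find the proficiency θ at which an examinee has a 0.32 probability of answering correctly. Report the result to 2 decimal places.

0.59

P(θ) = 1 / (1 + exp(−a(θ − b)))
logit = ln(0.3200/0.6800) = -0.7538
θ = b + logit/(a) = 1.4 + (-0.7538)/0.9300 = 0.5895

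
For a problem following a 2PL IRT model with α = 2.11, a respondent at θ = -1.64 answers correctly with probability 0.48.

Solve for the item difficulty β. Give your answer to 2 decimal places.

-1.60

P(θ) = 1 / (1 + exp(−α(θ − β)))
logit(0.48) = ln(0.48/0.52) = -0.0800
β = θ − logit/(α) = -1.64 − (-0.0800)/2.1100 = -1.6021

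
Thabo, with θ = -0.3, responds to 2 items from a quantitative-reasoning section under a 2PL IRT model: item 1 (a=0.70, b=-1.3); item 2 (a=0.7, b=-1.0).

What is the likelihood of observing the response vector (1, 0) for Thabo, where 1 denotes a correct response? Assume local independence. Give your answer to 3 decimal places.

0.254

P(θ) = 1 / (1 + exp(−a(θ − b)))
P_1 = 1/(1+e^{-0.7000}) = 0.6682
P_2 = 1/(1+e^{-0.4900}) = 0.6201
L = P_1 × (1−P_2) = 0.6682 × 0.3799 = 0.25384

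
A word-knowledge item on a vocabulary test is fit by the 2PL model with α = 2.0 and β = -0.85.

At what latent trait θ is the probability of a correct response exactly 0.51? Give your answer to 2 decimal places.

-0.83

P(θ) = 1 / (1 + exp(−α(θ − β)))
logit = ln(0.5100/0.4900) = 0.0400
θ = β + logit/(α) = -0.85 + 0.0400/2.0000 = -0.8300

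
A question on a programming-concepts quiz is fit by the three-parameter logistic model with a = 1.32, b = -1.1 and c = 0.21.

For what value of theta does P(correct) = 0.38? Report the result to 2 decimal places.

-2.08

P(theta) = c + (1 − c) · 1 / (1 + exp(−a(theta − b)))
Remove guessing floor: (0.38 − 0.21)/(1 − 0.21) = 0.2152
logit = ln(0.2152/0.7848) = -1.2939
theta = b + logit/(a) = -1.1 + (-1.2939)/1.3200 = -2.0802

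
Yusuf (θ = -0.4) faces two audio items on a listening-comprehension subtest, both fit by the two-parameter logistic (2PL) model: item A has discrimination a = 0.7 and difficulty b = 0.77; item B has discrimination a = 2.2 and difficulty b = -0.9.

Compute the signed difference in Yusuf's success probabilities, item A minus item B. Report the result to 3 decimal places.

P(θ) = 1 / (1 + exp(−a(θ − b)))
P_A = 0.3060
P_B = 0.7503
P_A − P_B = -0.4443

-0.444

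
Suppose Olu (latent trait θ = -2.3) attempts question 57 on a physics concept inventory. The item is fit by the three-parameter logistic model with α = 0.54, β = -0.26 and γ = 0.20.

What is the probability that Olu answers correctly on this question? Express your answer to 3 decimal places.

0.400

P(θ) = γ + (1 − γ) · 1 / (1 + exp(−α(θ − β)))
Exponent: 0.54 × (-2.3 − (-0.26)) = -1.1016
1/(1 + e^{1.1016}) = 0.2494
P = 0.20 + 0.80 × 0.2494 = 0.3996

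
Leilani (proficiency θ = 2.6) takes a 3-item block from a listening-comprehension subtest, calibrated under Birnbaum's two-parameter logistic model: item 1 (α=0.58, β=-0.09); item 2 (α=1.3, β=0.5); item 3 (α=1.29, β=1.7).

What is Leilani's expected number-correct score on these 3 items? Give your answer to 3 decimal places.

2.527

P(θ) = 1 / (1 + exp(−α(θ − β)))
P_1 = 1/(1+e^{-1.5602}) = 0.8264
P_2 = 1/(1+e^{-2.7300}) = 0.9388
P_3 = 1/(1+e^{-1.1610}) = 0.7615
E[score] = 0.8264 + 0.9388 + 0.7615 = 2.5267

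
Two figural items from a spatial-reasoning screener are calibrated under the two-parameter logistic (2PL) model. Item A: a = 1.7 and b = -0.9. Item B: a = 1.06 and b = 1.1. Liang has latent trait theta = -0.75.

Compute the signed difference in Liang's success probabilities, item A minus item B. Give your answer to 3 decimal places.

0.440

P(theta) = 1 / (1 + exp(−a(theta − b)))
P_A = 0.5634
P_B = 0.1234
P_A − P_B = 0.4400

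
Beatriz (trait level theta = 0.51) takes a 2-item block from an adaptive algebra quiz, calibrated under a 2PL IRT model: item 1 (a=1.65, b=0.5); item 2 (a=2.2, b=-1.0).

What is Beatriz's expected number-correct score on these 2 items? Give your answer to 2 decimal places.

1.47

P(theta) = 1 / (1 + exp(−a(theta − b)))
P_1 = 1/(1+e^{-0.0165}) = 0.5041
P_2 = 1/(1+e^{-3.3220}) = 0.9652
E[score] = 0.5041 + 0.9652 = 1.4693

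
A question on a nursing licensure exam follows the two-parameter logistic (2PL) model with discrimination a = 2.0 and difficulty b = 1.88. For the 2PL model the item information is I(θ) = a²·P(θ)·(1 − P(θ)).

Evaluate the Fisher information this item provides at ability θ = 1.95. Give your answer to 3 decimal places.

0.995

P = 1/(1+e^{-0.1400}) = 0.5349
P(1−P) = 0.5349 × 0.4651 = 0.2488
I = a² × P(1−P) = 2.0² × 0.2488 = 0.99512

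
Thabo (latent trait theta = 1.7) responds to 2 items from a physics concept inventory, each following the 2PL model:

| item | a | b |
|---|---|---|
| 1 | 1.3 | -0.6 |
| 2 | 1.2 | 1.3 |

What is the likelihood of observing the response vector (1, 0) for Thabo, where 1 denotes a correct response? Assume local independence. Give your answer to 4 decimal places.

0.3640

P(theta) = 1 / (1 + exp(−a(theta − b)))
P_1 = 1/(1+e^{-2.9900}) = 0.9521
P_2 = 1/(1+e^{-0.4800}) = 0.6177
L = P_1 × (1−P_2) = 0.9521 × 0.3823 = 0.36395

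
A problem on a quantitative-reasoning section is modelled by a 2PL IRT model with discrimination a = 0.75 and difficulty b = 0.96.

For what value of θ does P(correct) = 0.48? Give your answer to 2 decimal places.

0.85

P(θ) = 1 / (1 + exp(−a(θ − b)))
logit = ln(0.4800/0.5200) = -0.0800
θ = b + logit/(a) = 0.96 + (-0.0800)/0.7500 = 0.8533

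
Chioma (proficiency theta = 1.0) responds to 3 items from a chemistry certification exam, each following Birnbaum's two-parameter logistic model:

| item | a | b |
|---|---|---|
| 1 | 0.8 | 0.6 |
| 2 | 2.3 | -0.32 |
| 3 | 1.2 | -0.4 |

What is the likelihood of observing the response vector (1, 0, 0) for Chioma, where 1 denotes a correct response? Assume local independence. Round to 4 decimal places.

P(theta) = 1 / (1 + exp(−a(theta − b)))
P_1 = 1/(1+e^{-0.3200}) = 0.5793
P_2 = 1/(1+e^{-3.0360}) = 0.9542
P_3 = 1/(1+e^{-1.6800}) = 0.8429
L = P_1 × (1−P_2) × (1−P_3) = 0.5793 × 0.0458 × 0.1571 = 0.00417

0.0042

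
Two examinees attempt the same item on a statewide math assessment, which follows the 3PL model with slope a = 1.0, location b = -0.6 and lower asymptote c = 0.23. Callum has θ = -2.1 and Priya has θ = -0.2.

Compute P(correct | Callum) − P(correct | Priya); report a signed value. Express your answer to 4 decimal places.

P(θ) = c + (1 − c) · 1 / (1 + exp(−a(θ − b)))
P(Callum) = 0.3705  [exponent -1.5000]
P(Priya) = 0.6910  [exponent 0.4000]
Difference = 0.3705 − 0.6910 = -0.3205

-0.3205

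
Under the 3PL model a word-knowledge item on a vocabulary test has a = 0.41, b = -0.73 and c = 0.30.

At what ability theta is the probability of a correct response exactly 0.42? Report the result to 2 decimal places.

P(theta) = c + (1 − c) · 1 / (1 + exp(−a(theta − b)))
Remove guessing floor: (0.42 − 0.30)/(1 − 0.30) = 0.1714
logit = ln(0.1714/0.8286) = -1.5755
theta = b + logit/(a) = -0.73 + (-1.5755)/0.4100 = -4.5728

-4.57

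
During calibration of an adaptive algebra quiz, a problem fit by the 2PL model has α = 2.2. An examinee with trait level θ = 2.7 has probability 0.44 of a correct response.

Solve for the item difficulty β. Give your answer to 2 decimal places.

P(θ) = 1 / (1 + exp(−α(θ − β)))
logit(0.44) = ln(0.44/0.56) = -0.2412
β = θ − logit/(α) = 2.7 − (-0.2412)/2.2000 = 2.8096

2.81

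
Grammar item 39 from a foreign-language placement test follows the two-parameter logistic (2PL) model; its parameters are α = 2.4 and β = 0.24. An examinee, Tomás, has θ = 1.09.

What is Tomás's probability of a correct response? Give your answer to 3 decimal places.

0.885

P(θ) = 1 / (1 + exp(−α(θ − β)))
Exponent: 2.4 × (1.09 − 0.24) = 2.0400
1/(1 + e^{-2.0400}) = 0.8849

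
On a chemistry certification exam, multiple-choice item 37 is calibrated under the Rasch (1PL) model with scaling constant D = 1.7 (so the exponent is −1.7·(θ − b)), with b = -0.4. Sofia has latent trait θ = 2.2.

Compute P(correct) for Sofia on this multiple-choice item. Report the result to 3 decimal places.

0.988

P(θ) = 1 / (1 + exp(−D·(θ − b)))
Exponent: 1.7 × (2.2 − (-0.4)) = 4.4200
1/(1 + e^{-4.4200}) = 0.9881
P = 0.9881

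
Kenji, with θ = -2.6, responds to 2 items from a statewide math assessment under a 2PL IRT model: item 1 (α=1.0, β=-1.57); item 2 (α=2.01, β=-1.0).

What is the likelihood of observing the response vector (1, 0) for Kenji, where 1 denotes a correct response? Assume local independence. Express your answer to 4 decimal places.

P(θ) = 1 / (1 + exp(−α(θ − β)))
P_1 = 1/(1+e^{1.0300}) = 0.2631
P_2 = 1/(1+e^{3.2160}) = 0.0386
L = P_1 × (1−P_2) = 0.2631 × 0.9614 = 0.25294

0.2529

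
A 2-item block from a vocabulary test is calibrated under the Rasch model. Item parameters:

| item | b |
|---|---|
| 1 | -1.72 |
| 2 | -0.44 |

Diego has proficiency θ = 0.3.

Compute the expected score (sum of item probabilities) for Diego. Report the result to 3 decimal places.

P(θ) = 1 / (1 + exp(−(θ − b)))
P_1 = 1/(1+e^{-2.0200}) = 0.8829
P_2 = 1/(1+e^{-0.7400}) = 0.6770
E[score] = 0.8829 + 0.6770 = 1.5599

1.560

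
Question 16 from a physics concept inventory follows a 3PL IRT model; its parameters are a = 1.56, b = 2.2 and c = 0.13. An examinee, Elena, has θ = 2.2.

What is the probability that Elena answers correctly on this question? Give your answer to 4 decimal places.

0.5650

P(θ) = c + (1 − c) · 1 / (1 + exp(−a(θ − b)))
Exponent: 1.56 × (2.2 − 2.2) = 0.0000
1/(1 + e^{0.0000}) = 0.5000
P = 0.13 + 0.87 × 0.5000 = 0.5650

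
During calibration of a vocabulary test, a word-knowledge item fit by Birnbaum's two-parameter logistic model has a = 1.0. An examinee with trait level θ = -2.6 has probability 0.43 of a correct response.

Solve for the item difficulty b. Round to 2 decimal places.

P(θ) = 1 / (1 + exp(−a(θ − b)))
logit(0.43) = ln(0.43/0.57) = -0.2819
b = θ − logit/(a) = -2.6 − (-0.2819)/1.0000 = -2.3181

-2.32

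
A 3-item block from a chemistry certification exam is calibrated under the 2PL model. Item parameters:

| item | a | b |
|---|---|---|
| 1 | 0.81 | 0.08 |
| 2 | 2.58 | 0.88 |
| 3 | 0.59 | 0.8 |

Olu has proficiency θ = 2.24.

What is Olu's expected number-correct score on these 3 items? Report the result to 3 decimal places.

P(θ) = 1 / (1 + exp(−a(θ − b)))
P_1 = 1/(1+e^{-1.7496}) = 0.8519
P_2 = 1/(1+e^{-3.5088}) = 0.9709
P_3 = 1/(1+e^{-0.8496}) = 0.7005
E[score] = 0.8519 + 0.9709 + 0.7005 = 2.5233

2.523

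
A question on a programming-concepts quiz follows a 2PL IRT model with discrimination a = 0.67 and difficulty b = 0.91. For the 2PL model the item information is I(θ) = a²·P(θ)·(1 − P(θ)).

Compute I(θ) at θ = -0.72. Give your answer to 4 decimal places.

0.0844

P = 1/(1+e^{1.0921}) = 0.2512
P(1−P) = 0.2512 × 0.7488 = 0.1881
I = a² × P(1−P) = 0.67² × 0.1881 = 0.08444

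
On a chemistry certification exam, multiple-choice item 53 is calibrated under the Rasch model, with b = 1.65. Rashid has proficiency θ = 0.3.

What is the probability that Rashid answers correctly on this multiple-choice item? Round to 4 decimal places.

0.2059

P(θ) = 1 / (1 + exp(−(θ − b)))
Exponent: (0.3 − 1.65) = -1.3500
1/(1 + e^{1.3500}) = 0.2059
P = 0.2059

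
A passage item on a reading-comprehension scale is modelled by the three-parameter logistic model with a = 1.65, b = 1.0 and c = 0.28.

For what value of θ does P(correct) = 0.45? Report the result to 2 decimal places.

0.29

P(θ) = c + (1 − c) · 1 / (1 + exp(−a(θ − b)))
Remove guessing floor: (0.45 − 0.28)/(1 − 0.28) = 0.2361
logit = ln(0.2361/0.7639) = -1.1741
θ = b + logit/(a) = 1.0 + (-1.1741)/1.6500 = 0.2884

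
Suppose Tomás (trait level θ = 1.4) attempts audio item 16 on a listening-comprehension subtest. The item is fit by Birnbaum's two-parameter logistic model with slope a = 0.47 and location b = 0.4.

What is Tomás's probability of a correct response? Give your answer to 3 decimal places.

0.615

P(θ) = 1 / (1 + exp(−a(θ − b)))
Exponent: 0.47 × (1.4 − 0.4) = 0.4700
1/(1 + e^{-0.4700}) = 0.6154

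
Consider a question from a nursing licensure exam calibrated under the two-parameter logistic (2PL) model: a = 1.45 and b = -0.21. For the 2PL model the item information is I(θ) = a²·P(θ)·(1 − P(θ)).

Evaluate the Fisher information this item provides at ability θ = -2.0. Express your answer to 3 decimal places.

0.136

P = 1/(1+e^{2.5955}) = 0.0694
P(1−P) = 0.0694 × 0.9306 = 0.0646
I = a² × P(1−P) = 1.45² × 0.0646 = 0.13584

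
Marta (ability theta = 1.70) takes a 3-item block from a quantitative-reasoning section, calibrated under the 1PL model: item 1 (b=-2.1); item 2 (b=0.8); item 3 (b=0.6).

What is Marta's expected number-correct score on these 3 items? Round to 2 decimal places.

P(theta) = 1 / (1 + exp(−(theta − b)))
P_1 = 1/(1+e^{-3.8000}) = 0.9781
P_2 = 1/(1+e^{-0.9000}) = 0.7109
P_3 = 1/(1+e^{-1.1000}) = 0.7503
E[score] = 0.9781 + 0.7109 + 0.7503 = 2.4393

2.44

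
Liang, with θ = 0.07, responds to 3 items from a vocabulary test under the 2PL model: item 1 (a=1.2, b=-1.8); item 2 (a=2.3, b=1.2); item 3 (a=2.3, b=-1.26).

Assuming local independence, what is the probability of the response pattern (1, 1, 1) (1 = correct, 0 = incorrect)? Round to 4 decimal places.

P(θ) = 1 / (1 + exp(−a(θ − b)))
P_1 = 1/(1+e^{-2.2440}) = 0.9041
P_2 = 1/(1+e^{2.5990}) = 0.0692
P_3 = 1/(1+e^{-3.0590}) = 0.9552
L = P_1 × P_2 × P_3 = 0.9041 × 0.0692 × 0.9552 = 0.05976

0.0598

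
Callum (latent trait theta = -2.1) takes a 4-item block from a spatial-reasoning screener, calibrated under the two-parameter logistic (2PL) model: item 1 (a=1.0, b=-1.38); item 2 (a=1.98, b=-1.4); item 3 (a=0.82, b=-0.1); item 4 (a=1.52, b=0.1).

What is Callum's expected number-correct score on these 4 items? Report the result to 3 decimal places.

P(theta) = 1 / (1 + exp(−a(theta − b)))
P_1 = 1/(1+e^{0.7200}) = 0.3274
P_2 = 1/(1+e^{1.3860}) = 0.2000
P_3 = 1/(1+e^{1.6400}) = 0.1625
P_4 = 1/(1+e^{3.3440}) = 0.0341
E[score] = 0.3274 + 0.2000 + 0.1625 + 0.0341 = 0.7240

0.724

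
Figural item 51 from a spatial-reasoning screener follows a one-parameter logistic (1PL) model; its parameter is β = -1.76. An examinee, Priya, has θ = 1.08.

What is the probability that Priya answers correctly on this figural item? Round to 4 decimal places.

0.9448

P(θ) = 1 / (1 + exp(−(θ − β)))
Exponent: (1.08 − (-1.76)) = 2.8400
1/(1 + e^{-2.8400}) = 0.9448
P = 0.9448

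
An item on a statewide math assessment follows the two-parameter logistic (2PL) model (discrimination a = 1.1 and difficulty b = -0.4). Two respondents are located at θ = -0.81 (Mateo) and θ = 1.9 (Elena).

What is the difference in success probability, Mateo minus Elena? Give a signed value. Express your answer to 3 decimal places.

-0.537

P(θ) = 1 / (1 + exp(−a(θ − b)))
P(Mateo) = 0.3891  [exponent -0.4510]
P(Elena) = 0.9262  [exponent 2.5300]
Difference = 0.3891 − 0.9262 = -0.5371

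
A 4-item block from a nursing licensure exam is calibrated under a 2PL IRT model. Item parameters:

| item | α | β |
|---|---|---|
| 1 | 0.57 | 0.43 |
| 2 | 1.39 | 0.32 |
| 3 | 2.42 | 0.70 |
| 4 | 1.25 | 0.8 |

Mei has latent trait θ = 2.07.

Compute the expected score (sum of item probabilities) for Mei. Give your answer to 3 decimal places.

3.433

P(θ) = 1 / (1 + exp(−α(θ − β)))
P_1 = 1/(1+e^{-0.9348}) = 0.7180
P_2 = 1/(1+e^{-2.4325}) = 0.9193
P_3 = 1/(1+e^{-3.3154}) = 0.9650
P_4 = 1/(1+e^{-1.5875}) = 0.8303
E[score] = 0.7180 + 0.9193 + 0.9650 + 0.8303 = 3.4325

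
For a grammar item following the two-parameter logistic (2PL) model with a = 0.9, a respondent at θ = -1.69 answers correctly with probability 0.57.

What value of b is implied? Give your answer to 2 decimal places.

P(θ) = 1 / (1 + exp(−a(θ − b)))
logit(0.57) = ln(0.57/0.43) = 0.2819
b = θ − logit/(a) = -1.69 − 0.2819/0.9000 = -2.0032

-2.00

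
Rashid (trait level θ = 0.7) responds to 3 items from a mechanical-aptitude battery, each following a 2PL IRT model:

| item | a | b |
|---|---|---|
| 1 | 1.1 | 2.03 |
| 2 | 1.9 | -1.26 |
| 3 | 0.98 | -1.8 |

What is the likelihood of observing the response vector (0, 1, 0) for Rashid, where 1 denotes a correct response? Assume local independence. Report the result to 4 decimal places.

P(θ) = 1 / (1 + exp(−a(θ − b)))
P_1 = 1/(1+e^{1.4630}) = 0.1880
P_2 = 1/(1+e^{-3.7240}) = 0.9764
P_3 = 1/(1+e^{-2.4500}) = 0.9206
L = (1−P_1) × P_2 × (1−P_3) = 0.8120 × 0.9764 × 0.0794 = 0.06298

0.0630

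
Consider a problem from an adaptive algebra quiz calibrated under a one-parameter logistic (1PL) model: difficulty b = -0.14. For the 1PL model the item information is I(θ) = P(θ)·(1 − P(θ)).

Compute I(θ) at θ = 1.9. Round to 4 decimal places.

0.1018

P = 1/(1+e^{-2.0400}) = 0.8849
P(1−P) = 0.8849 × 0.1151 = 0.1018
I = P(1−P) = 0.10183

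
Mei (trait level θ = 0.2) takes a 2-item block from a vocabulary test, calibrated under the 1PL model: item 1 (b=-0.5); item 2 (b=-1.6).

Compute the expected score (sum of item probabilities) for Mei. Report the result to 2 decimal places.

P(θ) = 1 / (1 + exp(−(θ − b)))
P_1 = 1/(1+e^{-0.7000}) = 0.6682
P_2 = 1/(1+e^{-1.8000}) = 0.8581
E[score] = 0.6682 + 0.8581 = 1.5263

1.53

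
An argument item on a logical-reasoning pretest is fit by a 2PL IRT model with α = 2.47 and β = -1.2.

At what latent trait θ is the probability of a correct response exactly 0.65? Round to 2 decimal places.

-0.95

P(θ) = 1 / (1 + exp(−α(θ − β)))
logit = ln(0.6500/0.3500) = 0.6190
θ = β + logit/(α) = -1.2 + 0.6190/2.4700 = -0.9494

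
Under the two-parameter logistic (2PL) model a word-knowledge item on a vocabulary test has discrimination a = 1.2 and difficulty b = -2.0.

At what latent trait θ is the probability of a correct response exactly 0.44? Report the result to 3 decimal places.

P(θ) = 1 / (1 + exp(−a(θ − b)))
logit = ln(0.4400/0.5600) = -0.2412
θ = b + logit/(a) = -2.0 + (-0.2412)/1.2000 = -2.2010

-2.201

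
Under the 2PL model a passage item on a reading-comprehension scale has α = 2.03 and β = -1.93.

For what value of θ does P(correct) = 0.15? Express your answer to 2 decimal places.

-2.78

P(θ) = 1 / (1 + exp(−α(θ − β)))
logit = ln(0.1500/0.8500) = -1.7346
θ = β + logit/(α) = -1.93 + (-1.7346)/2.0300 = -2.7845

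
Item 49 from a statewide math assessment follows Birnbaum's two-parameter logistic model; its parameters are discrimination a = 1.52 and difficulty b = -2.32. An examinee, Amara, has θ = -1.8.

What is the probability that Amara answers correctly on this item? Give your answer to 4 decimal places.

0.6879

P(θ) = 1 / (1 + exp(−a(θ − b)))
Exponent: 1.52 × (-1.8 − (-2.32)) = 0.7904
1/(1 + e^{-0.7904}) = 0.6879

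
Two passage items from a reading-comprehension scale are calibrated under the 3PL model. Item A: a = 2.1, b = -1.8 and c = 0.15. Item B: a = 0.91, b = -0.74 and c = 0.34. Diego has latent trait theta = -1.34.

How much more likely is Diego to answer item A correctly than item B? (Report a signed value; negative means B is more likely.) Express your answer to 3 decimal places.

0.184

P(theta) = c + (1 − c) · 1 / (1 + exp(−a(theta − b)))
P_A = 0.7657
P_B = 0.5821
P_A − P_B = 0.1836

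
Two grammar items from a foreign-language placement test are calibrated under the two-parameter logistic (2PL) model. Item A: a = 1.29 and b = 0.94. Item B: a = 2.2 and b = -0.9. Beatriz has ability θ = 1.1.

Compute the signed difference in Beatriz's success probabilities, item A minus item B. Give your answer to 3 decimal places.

P(θ) = 1 / (1 + exp(−a(θ − b)))
P_A = 0.5514
P_B = 0.9879
P_A − P_B = -0.4365

-0.436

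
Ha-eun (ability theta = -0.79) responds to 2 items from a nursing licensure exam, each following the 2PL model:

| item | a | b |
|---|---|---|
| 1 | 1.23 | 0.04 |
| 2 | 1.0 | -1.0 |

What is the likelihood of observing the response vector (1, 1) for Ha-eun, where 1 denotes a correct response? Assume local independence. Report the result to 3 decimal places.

P(theta) = 1 / (1 + exp(−a(theta − b)))
P_1 = 1/(1+e^{1.0209}) = 0.2649
P_2 = 1/(1+e^{-0.2100}) = 0.5523
L = P_1 × P_2 = 0.2649 × 0.5523 = 0.14628

0.146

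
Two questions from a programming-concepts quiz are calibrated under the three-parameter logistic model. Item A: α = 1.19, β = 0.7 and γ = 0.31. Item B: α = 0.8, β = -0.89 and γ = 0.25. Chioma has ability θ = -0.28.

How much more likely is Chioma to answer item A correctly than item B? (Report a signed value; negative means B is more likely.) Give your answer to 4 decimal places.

-0.2408

P(θ) = γ + (1 − γ) · 1 / (1 + exp(−α(θ − β)))
P_A = 0.4739
P_B = 0.7147
P_A − P_B = -0.2408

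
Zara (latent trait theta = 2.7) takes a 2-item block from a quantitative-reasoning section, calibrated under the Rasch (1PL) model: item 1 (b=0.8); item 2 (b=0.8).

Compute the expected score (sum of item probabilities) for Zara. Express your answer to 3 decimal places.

1.740

P(theta) = 1 / (1 + exp(−(theta − b)))
P_1 = 1/(1+e^{-1.9000}) = 0.8699
P_2 = 1/(1+e^{-1.9000}) = 0.8699
E[score] = 0.8699 + 0.8699 = 1.7398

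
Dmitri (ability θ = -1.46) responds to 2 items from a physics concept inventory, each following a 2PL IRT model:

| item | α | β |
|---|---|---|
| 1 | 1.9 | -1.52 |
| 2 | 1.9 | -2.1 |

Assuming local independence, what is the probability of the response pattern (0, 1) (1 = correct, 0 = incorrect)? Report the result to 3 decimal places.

0.364

P(θ) = 1 / (1 + exp(−α(θ − β)))
P_1 = 1/(1+e^{-0.1140}) = 0.5285
P_2 = 1/(1+e^{-1.2160}) = 0.7714
L = (1−P_1) × P_2 = 0.4715 × 0.7714 = 0.36372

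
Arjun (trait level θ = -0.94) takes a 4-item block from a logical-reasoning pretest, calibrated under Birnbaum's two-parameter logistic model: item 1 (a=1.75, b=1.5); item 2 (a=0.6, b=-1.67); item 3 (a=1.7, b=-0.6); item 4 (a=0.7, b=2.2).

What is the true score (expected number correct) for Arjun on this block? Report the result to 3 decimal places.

1.081

P(θ) = 1 / (1 + exp(−a(θ − b)))
P_1 = 1/(1+e^{4.2700}) = 0.0138
P_2 = 1/(1+e^{-0.4380}) = 0.6078
P_3 = 1/(1+e^{0.5780}) = 0.3594
P_4 = 1/(1+e^{2.1980}) = 0.0999
E[score] = 0.0138 + 0.6078 + 0.3594 + 0.0999 = 1.0809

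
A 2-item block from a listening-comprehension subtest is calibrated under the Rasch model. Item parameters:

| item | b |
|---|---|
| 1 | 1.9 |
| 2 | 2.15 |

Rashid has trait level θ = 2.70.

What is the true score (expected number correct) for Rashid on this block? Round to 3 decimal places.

P(θ) = 1 / (1 + exp(−(θ − b)))
P_1 = 1/(1+e^{-0.8000}) = 0.6900
P_2 = 1/(1+e^{-0.5500}) = 0.6341
E[score] = 0.6900 + 0.6341 = 1.3241

1.324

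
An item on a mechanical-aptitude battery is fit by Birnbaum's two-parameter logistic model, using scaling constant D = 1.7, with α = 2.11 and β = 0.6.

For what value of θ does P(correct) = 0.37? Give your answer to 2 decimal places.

P(θ) = 1 / (1 + exp(−D·α(θ − β)))
logit = ln(0.3700/0.6300) = -0.5322
θ = β + logit/(1.7·α) = 0.6 + (-0.5322)/3.5870 = 0.4516

0.45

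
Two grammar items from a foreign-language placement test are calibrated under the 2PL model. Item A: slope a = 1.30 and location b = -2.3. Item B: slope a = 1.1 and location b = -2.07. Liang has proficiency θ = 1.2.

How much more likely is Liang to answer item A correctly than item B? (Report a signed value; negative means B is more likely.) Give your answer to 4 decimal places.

0.0162

P(θ) = 1 / (1 + exp(−a(θ − b)))
P_A = 0.9895
P_B = 0.9733
P_A − P_B = 0.0162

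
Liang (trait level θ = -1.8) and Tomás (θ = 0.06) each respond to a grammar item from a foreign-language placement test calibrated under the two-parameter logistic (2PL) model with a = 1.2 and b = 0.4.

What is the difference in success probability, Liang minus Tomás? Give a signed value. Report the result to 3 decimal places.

P(θ) = 1 / (1 + exp(−a(θ − b)))
P(Liang) = 0.0666  [exponent -2.6400]
P(Tomás) = 0.3994  [exponent -0.4080]
Difference = 0.0666 − 0.3994 = -0.3328

-0.333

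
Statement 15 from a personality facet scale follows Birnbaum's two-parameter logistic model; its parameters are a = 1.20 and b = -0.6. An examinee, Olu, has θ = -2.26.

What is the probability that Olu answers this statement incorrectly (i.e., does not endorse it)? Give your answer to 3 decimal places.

0.880

P(θ) = 1 / (1 + exp(−a(θ − b)))
Exponent: 1.20 × (-2.26 − (-0.6)) = -1.9920
1/(1 + e^{1.9920}) = 0.1200
P(incorrect) = 1 − 0.1200 = 0.8800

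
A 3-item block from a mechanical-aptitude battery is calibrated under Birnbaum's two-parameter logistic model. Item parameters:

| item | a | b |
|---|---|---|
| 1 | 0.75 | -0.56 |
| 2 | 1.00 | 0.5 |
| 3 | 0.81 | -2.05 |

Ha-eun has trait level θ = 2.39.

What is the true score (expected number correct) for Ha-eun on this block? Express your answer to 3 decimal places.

2.743

P(θ) = 1 / (1 + exp(−a(θ − b)))
P_1 = 1/(1+e^{-2.2125}) = 0.9014
P_2 = 1/(1+e^{-1.8900}) = 0.8688
P_3 = 1/(1+e^{-3.5964}) = 0.9733
E[score] = 0.9014 + 0.8688 + 0.9733 = 2.7434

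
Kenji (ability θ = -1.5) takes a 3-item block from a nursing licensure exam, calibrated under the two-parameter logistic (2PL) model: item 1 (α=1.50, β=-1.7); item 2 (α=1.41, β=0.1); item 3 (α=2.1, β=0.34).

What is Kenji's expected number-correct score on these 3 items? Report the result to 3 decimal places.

P(θ) = 1 / (1 + exp(−α(θ − β)))
P_1 = 1/(1+e^{-0.3000}) = 0.5744
P_2 = 1/(1+e^{2.2560}) = 0.0948
P_3 = 1/(1+e^{3.8640}) = 0.0206
E[score] = 0.5744 + 0.0948 + 0.0206 = 0.6898

0.690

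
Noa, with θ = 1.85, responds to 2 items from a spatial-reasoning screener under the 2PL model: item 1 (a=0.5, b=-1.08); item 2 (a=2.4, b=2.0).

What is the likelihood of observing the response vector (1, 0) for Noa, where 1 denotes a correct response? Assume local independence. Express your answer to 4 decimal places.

P(θ) = 1 / (1 + exp(−a(θ − b)))
P_1 = 1/(1+e^{-1.4650}) = 0.8123
P_2 = 1/(1+e^{0.3600}) = 0.4110
L = P_1 × (1−P_2) = 0.8123 × 0.5890 = 0.47848

0.4785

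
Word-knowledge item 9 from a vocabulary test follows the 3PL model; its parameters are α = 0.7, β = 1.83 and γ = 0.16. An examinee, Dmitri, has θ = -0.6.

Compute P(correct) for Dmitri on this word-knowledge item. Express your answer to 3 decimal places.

P(θ) = γ + (1 − γ) · 1 / (1 + exp(−α(θ − β)))
Exponent: 0.7 × (-0.6 − 1.83) = -1.7010
1/(1 + e^{1.7010}) = 0.1543
P = 0.16 + 0.84 × 0.1543 = 0.2896

0.290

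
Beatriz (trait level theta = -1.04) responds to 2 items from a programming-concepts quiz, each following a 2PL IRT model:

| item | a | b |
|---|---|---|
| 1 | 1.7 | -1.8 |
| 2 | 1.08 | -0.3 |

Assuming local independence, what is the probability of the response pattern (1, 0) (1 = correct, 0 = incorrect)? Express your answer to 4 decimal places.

P(theta) = 1 / (1 + exp(−a(theta − b)))
P_1 = 1/(1+e^{-1.2920}) = 0.7845
P_2 = 1/(1+e^{0.7992}) = 0.3102
L = P_1 × (1−P_2) = 0.7845 × 0.6898 = 0.54114

0.5411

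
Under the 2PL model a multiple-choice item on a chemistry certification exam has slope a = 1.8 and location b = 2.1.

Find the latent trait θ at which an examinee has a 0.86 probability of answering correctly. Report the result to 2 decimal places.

3.11

P(θ) = 1 / (1 + exp(−a(θ − b)))
logit = ln(0.8600/0.1400) = 1.8153
θ = b + logit/(a) = 2.1 + 1.8153/1.8000 = 3.1085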